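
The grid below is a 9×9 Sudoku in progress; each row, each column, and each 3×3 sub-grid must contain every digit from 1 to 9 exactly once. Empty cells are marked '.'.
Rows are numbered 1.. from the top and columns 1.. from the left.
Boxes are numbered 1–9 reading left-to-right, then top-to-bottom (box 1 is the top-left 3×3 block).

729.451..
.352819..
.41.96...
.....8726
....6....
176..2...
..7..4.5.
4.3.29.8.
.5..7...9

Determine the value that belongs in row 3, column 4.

Cell row 3, column 4 itself could take any of {3, 7} by direct elimination.
Consider where 7 can go in box 2.
row 1, column 4 is out (row 1 already has a 7).
So the only cell in box 2 that can hold 7 is row 3, column 4.
Therefore row 3, column 4 = 7.

7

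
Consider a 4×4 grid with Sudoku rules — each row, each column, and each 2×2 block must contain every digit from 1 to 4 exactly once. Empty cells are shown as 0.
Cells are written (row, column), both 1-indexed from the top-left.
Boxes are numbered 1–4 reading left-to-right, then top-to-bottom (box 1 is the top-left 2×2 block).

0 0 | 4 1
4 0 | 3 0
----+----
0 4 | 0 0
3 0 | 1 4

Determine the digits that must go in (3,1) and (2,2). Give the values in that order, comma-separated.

For (3,1):
  Consider where 1 can go in column 1.
  (1,1) is out (row 1 already has a 1).
  So the only cell in column 1 that can hold 1 is (3,1).
  So (3,1) = 1.
For (2,2):
  Consider where 1 can go in row 2.
  (2,4) is out (column 4 already has a 1).
  So the only cell in row 2 that can hold 1 is (2,2).
  So (2,2) = 1.

1,1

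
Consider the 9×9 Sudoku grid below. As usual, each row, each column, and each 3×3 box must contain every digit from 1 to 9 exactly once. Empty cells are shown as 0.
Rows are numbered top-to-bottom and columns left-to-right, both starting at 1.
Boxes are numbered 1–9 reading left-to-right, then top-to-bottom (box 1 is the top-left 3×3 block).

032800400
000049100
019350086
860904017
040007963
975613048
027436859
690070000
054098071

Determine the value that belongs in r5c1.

2

Cell r5c1 itself could take any of {1, 2} by direct elimination.
Consider where 2 can go in box 4.
r4c3 is out (column 3 already has a 2).
r5c3 is out (column 3 already has a 2).
So the only cell in box 4 that can hold 2 is r5c1.
Therefore r5c1 = 2.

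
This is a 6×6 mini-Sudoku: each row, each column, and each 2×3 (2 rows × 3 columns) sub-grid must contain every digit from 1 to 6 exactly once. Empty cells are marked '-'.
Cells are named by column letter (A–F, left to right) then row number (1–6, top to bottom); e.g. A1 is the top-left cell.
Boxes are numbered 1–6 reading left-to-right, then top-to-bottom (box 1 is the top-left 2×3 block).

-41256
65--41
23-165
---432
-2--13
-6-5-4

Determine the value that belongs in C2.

Cell C2 itself could take any of {2, 3} by direct elimination.
Consider where 2 can go in row 2.
D2 is out (column D already has a 2).
So the only cell in row 2 that can hold 2 is C2.
Therefore C2 = 2.

2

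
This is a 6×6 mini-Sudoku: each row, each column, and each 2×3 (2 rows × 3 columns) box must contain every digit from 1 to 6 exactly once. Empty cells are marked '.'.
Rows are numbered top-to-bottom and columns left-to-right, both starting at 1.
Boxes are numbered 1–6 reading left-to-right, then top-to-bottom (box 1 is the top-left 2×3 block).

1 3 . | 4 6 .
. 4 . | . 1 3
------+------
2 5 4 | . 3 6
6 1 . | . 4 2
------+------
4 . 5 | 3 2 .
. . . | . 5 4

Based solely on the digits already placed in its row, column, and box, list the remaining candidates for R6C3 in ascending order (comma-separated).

1,2,3,6

Row 6 already contains {4, 5}.
Column 3 already contains {4, 5}.
Its 2×3 block (box 5) already contains {4, 5}.
Removing those from 1–6 leaves {1, 2, 3, 6} as the candidates for R6C3.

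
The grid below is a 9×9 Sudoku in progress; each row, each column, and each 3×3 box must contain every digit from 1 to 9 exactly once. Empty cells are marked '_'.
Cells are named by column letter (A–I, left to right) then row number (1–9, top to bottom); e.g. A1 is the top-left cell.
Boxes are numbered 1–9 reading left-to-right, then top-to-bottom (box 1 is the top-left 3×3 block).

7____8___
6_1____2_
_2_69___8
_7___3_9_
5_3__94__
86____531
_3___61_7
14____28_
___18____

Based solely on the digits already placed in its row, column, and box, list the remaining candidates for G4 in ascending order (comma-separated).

Row 4 already contains {3, 7, 9}.
Column G already contains {1, 2, 4, 5}.
Its 3×3 block (box 6) already contains {1, 3, 4, 5, 9}.
Removing those from 1–9 leaves {6, 8} as the candidates for G4.

6,8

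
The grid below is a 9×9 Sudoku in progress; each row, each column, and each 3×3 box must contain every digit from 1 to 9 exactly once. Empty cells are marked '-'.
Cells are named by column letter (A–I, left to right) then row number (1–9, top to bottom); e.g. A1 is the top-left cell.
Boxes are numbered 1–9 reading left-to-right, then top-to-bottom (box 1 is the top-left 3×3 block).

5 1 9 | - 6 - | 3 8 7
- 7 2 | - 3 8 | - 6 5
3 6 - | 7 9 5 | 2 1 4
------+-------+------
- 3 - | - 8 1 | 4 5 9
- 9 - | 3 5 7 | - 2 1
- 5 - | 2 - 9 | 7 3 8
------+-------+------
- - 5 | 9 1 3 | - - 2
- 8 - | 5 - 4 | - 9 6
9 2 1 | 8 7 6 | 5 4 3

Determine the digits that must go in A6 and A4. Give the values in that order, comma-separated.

For A6:
  Consider where 1 can go in row 6.
  C6 is out (column C already has a 1).
  E6 is out (column E already has a 1).
  So the only cell in row 6 that can hold 1 is A6.
  So A6 = 1.
For A4:
  Consider where 2 can go in box 4.
  C4 is out (column C already has a 2).
  A5 is out (row 5 already has a 2).
  C5 is out (row 5 already has a 2).
  A6 is out (row 6 already has a 2).
  C6 is out (row 6 already has a 2).
  So the only cell in box 4 that can hold 2 is A4.
  So A4 = 2.

1,2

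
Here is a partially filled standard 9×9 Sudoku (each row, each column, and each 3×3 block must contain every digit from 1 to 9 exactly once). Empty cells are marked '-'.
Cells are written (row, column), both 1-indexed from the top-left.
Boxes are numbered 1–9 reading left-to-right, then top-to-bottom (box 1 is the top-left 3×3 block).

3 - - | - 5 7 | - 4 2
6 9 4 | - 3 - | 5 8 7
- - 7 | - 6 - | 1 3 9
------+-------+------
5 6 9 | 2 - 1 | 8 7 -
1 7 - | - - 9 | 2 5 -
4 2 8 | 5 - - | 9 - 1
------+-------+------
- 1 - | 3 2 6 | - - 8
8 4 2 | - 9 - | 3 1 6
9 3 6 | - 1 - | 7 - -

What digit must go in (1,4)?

9

Cell (1,4) itself could take any of {1, 8, 9} by direct elimination.
Consider where 9 can go in row 1.
(1,2) is out (column 2 already has a 9).
(1,3) is out (column 3 already has a 9).
(1,7) is out (column 7 already has a 9).
So the only cell in row 1 that can hold 9 is (1,4).
Therefore (1,4) = 9.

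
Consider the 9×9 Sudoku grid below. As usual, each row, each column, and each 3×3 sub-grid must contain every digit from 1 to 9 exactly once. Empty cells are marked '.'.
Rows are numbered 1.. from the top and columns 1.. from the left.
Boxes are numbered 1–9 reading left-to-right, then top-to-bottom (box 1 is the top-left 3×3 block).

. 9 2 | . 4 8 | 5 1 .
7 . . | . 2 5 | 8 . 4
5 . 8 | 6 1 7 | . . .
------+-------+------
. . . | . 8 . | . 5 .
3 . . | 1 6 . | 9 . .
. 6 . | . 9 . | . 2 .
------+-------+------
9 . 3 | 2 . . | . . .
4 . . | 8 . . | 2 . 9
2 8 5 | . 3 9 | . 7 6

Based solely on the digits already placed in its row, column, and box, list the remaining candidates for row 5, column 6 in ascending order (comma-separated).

2,4

Row 5 already contains {1, 3, 6, 9}.
Column 6 already contains {5, 7, 8, 9}.
Its 3×3 block (box 5) already contains {1, 6, 8, 9}.
Removing those from 1–9 leaves {2, 4} as the candidates for row 5, column 6.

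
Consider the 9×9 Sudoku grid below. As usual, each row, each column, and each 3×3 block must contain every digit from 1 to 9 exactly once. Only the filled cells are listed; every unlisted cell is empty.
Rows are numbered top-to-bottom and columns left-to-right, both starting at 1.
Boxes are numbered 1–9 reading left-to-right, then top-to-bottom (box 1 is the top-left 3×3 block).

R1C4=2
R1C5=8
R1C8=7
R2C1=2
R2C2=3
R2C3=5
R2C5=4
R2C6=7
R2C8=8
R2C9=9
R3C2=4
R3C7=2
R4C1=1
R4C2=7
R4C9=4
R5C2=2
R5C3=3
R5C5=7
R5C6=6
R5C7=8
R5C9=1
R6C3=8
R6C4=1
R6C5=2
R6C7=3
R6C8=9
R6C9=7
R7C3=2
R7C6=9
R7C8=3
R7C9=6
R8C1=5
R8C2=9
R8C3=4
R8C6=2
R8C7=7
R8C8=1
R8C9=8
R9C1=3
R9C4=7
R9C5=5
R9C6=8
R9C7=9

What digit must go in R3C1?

Cell R3C1 itself could take any of {6, 7, 8, 9} by direct elimination.
Consider where 8 can go in row 3.
R3C3 is out (column 3 already has a 8). R3C4 is out (box 2 already has a 8). R3C5 is out (column 5 already has a 8). R3C6 is out (column 6 already has a 8). The remaining empty cells in row 3 are similarly blocked.
So the only cell in row 3 that can hold 8 is R3C1.
Therefore R3C1 = 8.

8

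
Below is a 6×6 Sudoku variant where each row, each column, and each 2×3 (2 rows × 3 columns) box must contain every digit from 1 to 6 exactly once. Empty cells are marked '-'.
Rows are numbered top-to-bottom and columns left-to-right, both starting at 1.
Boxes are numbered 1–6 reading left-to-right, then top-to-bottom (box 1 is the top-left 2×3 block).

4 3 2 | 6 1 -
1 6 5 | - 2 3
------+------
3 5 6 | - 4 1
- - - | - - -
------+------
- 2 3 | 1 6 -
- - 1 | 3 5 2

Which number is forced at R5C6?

Row 5 already contains {1, 2, 3, 6}.
Column 6 already contains {1, 2, 3}.
Its 2×3 block (box 6) already contains {1, 2, 3, 5, 6}.
The only value from 1–6 not eliminated is 4, so R5C6 = 4.

4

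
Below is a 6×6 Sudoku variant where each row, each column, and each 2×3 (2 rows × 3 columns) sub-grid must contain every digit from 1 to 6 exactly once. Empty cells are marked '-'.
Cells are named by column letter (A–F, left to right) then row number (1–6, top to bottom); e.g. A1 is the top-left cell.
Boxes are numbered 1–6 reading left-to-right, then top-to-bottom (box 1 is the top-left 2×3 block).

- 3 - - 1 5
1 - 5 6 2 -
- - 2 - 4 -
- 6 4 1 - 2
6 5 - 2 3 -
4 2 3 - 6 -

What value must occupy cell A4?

3

Cell A4 itself could take any of {3, 5} by direct elimination.
Consider where 3 can go in row 4.
E4 is out (column E already has a 3).
So the only cell in row 4 that can hold 3 is A4.
Therefore A4 = 3.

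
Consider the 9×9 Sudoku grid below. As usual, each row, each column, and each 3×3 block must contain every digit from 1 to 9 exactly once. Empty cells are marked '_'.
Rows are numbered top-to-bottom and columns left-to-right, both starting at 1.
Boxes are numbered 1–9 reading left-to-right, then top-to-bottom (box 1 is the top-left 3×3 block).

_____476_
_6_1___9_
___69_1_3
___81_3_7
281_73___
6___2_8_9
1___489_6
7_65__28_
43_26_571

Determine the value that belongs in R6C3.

3

Cell R6C3 itself could take any of {3, 4, 5, 7} by direct elimination.
Consider where 3 can go in box 4.
R4C1 is out (row 4 already has a 3).
R4C2 is out (row 4 already has a 3).
R4C3 is out (row 4 already has a 3).
R6C2 is out (column 2 already has a 3).
So the only cell in box 4 that can hold 3 is R6C3.
Therefore R6C3 = 3.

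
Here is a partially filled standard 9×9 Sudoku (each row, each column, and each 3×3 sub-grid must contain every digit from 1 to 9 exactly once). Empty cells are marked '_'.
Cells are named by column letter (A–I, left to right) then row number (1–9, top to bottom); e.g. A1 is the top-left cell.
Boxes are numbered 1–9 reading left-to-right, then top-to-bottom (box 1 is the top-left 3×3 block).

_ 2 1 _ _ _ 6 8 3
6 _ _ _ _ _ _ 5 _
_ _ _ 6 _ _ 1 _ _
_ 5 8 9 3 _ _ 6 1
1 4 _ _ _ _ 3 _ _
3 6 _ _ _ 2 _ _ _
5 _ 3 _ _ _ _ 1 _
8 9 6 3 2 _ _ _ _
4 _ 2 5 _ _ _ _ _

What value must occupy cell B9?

1

Cell B9 itself could take any of {1, 7} by direct elimination.
Consider where 1 can go in column B.
B2 is out (box 1 already has a 1).
B3 is out (row 3 already has a 1).
B7 is out (row 7 already has a 1).
So the only cell in column B that can hold 1 is B9.
Therefore B9 = 1.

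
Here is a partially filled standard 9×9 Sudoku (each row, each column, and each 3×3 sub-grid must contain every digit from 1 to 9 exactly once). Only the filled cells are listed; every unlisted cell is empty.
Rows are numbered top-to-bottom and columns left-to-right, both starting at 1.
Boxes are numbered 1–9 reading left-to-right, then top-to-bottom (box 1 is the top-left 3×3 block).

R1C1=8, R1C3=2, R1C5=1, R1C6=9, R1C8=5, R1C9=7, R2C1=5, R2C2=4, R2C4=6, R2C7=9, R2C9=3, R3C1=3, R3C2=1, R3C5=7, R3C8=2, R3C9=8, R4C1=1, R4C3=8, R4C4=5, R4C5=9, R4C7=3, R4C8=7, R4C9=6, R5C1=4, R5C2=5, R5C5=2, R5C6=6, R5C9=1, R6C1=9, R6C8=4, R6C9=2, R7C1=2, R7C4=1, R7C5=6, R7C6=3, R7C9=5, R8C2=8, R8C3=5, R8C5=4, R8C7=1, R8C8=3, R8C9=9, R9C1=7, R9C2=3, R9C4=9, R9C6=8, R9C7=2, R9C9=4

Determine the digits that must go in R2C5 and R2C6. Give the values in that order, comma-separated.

8,2

For R2C5:
  Row 2 already contains {3, 4, 5, 6, 9}.
  Column 5 already contains {1, 2, 4, 6, 7, 9}.
  Its 3×3 block (box 2) already contains {1, 6, 7, 9}.
  The only value from 1–9 not eliminated is 8, so R2C5 = 8.
For R2C6:
  Row 2 already contains {3, 4, 5, 6, 9}.
  Column 6 already contains {3, 6, 8, 9}.
  Its 3×3 block (box 2) already contains {1, 6, 7, 9}.
  The only value from 1–9 not eliminated is 2, so R2C6 = 2.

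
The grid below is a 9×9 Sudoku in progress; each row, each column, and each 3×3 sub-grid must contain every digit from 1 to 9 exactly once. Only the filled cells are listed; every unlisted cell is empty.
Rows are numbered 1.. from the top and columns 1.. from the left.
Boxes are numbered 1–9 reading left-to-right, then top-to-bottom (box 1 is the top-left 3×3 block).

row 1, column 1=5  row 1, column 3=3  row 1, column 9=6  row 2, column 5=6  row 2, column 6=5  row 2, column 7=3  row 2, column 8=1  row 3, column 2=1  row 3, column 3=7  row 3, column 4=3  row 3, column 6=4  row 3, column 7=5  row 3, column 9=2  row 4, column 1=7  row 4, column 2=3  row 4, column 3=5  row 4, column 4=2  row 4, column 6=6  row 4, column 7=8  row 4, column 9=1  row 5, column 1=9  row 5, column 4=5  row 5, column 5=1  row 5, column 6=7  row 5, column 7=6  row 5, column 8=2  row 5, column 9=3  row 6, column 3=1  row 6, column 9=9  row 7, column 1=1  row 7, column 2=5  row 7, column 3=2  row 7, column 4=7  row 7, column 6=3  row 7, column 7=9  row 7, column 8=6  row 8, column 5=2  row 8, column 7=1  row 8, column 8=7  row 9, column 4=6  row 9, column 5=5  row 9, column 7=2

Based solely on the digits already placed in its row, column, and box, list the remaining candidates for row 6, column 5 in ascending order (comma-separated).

Row 6 already contains {1, 9}.
Column 5 already contains {1, 2, 5, 6}.
Its 3×3 block (box 5) already contains {1, 2, 5, 6, 7}.
Removing those from 1–9 leaves {3, 4, 8} as the candidates for row 6, column 5.

3,4,8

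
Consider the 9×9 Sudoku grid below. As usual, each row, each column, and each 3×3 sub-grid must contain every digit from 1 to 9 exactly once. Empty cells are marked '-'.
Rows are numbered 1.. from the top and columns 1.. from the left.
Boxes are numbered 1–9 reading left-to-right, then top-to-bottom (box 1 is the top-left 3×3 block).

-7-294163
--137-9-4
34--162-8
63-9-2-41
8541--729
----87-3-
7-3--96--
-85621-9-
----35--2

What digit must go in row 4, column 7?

8

Cell row 4, column 7 itself could take any of {5, 8} by direct elimination.
Consider where 8 can go in box 6.
row 6, column 7 is out (row 6 already has a 8).
row 6, column 9 is out (row 6 already has a 8).
So the only cell in box 6 that can hold 8 is row 4, column 7.
Therefore row 4, column 7 = 8.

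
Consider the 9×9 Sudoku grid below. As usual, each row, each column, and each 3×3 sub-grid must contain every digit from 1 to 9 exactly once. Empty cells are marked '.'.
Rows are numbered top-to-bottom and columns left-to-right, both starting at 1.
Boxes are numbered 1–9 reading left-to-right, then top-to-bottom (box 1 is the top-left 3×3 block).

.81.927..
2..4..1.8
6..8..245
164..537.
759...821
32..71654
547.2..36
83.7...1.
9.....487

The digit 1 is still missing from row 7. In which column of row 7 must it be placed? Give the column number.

Consider where 1 can go in row 7.
R7C6 is out (column 6 already has a 1).
R7C7 is out (column 7 already has a 1).
So the only cell in row 7 that can hold 1 is R7C4.
That is column 4.

4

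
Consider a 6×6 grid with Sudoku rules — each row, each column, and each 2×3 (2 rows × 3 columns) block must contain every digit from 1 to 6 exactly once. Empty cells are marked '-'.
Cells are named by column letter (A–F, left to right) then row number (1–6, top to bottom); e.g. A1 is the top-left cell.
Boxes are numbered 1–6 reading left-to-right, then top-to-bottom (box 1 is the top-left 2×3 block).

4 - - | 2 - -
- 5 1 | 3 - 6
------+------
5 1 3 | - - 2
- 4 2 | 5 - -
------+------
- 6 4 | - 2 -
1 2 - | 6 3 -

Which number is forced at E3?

Cell E3 itself could take any of {4, 6} by direct elimination.
Consider where 6 can go in row 3.
D3 is out (column D already has a 6).
So the only cell in row 3 that can hold 6 is E3.
Therefore E3 = 6.

6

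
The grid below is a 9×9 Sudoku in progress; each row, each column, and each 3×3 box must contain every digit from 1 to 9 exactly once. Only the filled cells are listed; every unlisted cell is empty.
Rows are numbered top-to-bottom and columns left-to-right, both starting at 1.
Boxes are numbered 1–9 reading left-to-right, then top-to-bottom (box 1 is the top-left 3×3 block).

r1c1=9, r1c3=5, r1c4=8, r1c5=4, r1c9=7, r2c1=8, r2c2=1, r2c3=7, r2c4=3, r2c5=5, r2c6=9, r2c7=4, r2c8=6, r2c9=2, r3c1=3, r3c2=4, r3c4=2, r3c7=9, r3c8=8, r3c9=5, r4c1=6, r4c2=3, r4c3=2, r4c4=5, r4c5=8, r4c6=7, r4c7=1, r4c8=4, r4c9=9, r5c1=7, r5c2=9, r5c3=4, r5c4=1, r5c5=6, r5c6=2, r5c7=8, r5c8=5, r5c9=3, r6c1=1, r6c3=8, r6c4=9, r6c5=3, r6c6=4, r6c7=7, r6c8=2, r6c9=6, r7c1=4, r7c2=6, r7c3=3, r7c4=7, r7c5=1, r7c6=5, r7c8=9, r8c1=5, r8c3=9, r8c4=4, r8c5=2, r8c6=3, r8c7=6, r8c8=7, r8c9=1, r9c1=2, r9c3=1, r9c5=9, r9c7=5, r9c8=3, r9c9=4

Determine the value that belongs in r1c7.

Row 1 already contains {4, 5, 7, 8, 9}.
Column 7 already contains {1, 4, 5, 6, 7, 8, 9}.
Its 3×3 block (box 3) already contains {2, 4, 5, 6, 7, 8, 9}.
The only value from 1–9 not eliminated is 3, so r1c7 = 3.

3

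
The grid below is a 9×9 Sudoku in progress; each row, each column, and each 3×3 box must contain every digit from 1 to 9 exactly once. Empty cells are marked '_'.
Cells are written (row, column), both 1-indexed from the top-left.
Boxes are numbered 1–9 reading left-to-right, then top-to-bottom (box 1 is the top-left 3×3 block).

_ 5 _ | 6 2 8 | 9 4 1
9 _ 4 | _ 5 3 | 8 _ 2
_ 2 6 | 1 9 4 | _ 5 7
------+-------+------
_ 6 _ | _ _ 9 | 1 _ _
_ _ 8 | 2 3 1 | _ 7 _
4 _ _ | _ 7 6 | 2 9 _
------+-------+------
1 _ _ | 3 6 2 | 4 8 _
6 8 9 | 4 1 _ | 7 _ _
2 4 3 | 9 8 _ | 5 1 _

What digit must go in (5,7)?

6

Row 5 already contains {1, 2, 3, 7, 8}.
Column 7 already contains {1, 2, 4, 5, 7, 8, 9}.
Its 3×3 block (box 6) already contains {1, 2, 7, 9}.
The only value from 1–9 not eliminated is 6, so (5,7) = 6.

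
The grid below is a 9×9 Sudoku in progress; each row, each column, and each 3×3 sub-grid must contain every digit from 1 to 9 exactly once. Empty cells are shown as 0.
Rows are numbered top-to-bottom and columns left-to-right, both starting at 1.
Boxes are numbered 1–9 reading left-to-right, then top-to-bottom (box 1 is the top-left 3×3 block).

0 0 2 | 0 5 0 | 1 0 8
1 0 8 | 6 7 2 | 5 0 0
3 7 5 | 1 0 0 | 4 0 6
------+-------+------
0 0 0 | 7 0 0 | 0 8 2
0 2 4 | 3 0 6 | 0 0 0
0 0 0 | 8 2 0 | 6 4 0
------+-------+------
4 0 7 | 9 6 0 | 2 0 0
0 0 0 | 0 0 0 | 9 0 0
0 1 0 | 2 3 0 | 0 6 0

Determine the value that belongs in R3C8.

Cell R3C8 itself could take any of {2, 9} by direct elimination.
Consider where 2 can go in row 3.
R3C5 is out (column 5 already has a 2).
R3C6 is out (column 6 already has a 2).
So the only cell in row 3 that can hold 2 is R3C8.
Therefore R3C8 = 2.

2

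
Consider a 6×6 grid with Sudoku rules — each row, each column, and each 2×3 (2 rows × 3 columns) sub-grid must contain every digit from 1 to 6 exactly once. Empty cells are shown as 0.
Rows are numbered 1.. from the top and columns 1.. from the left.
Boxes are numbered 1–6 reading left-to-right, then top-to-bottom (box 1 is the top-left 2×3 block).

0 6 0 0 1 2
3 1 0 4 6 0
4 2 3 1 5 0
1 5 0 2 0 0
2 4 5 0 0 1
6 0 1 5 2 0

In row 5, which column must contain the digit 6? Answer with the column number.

4

Consider where 6 can go in row 5.
row 5, column 5 is out (column 5 already has a 6).
So the only cell in row 5 that can hold 6 is row 5, column 4.
That is column 4.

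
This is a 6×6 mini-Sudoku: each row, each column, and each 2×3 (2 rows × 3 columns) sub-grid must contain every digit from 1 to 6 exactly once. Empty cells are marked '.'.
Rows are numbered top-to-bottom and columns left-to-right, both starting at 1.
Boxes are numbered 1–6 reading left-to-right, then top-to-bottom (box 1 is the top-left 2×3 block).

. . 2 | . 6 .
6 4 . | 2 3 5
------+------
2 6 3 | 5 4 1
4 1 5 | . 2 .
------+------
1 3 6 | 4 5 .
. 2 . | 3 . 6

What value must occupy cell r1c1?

Cell r1c1 itself could take any of {3, 5} by direct elimination.
Consider where 3 can go in row 1.
r1c2 is out (column 2 already has a 3).
r1c4 is out (column 4 already has a 3).
r1c6 is out (box 2 already has a 3).
So the only cell in row 1 that can hold 3 is r1c1.
Therefore r1c1 = 3.

3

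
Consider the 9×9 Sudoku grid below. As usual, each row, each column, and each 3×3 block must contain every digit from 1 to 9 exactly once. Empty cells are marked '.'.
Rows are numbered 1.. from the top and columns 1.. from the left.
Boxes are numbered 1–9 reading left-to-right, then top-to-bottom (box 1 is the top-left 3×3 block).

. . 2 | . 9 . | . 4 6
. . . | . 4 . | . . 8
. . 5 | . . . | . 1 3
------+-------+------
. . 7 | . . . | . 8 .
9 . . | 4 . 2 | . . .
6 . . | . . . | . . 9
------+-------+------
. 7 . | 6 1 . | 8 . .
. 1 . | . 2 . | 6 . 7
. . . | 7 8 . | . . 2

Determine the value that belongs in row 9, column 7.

1

Cell row 9, column 7 itself could take any of {1, 3, 4, 5, 9} by direct elimination.
Consider where 1 can go in row 9.
row 9, column 1 is out (box 7 already has a 1).
row 9, column 2 is out (column 2 already has a 1).
row 9, column 3 is out (box 7 already has a 1).
row 9, column 6 is out (box 8 already has a 1).
row 9, column 8 is out (column 8 already has a 1).
So the only cell in row 9 that can hold 1 is row 9, column 7.
Therefore row 9, column 7 = 1.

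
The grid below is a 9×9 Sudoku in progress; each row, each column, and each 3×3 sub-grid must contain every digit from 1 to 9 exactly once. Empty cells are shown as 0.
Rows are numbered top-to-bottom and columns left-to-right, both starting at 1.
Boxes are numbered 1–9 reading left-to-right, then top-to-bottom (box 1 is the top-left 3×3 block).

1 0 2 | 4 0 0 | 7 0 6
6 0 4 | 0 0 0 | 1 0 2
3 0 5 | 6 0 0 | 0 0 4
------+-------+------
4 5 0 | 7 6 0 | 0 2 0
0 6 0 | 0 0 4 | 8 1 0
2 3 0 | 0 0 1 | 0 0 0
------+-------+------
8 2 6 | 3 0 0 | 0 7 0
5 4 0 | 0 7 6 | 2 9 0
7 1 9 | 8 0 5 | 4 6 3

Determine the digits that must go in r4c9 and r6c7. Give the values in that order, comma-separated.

9,6

For r4c9:
  Row 4 already contains {2, 4, 5, 6, 7}.
  Column 9 already contains {2, 3, 4, 6}.
  Its 3×3 block (box 6) already contains {1, 2, 8}.
  The only value from 1–9 not eliminated is 9, so r4c9 = 9.
For r6c7:
  Consider where 6 can go in row 6.
  r6c3 is out (column 3 already has a 6).
  r6c4 is out (column 4 already has a 6).
  r6c5 is out (column 5 already has a 6).
  r6c8 is out (column 8 already has a 6).
  r6c9 is out (column 9 already has a 6).
  So the only cell in row 6 that can hold 6 is r6c7.
  So r6c7 = 6.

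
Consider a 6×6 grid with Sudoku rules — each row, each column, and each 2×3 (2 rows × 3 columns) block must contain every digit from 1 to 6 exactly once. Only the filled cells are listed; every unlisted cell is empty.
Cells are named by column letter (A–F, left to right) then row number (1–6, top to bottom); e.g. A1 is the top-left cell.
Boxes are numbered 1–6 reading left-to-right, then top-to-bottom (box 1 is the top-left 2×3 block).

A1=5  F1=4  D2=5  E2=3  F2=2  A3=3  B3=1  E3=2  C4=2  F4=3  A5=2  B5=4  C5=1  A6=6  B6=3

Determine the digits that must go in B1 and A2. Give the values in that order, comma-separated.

2,1

For B1:
  Consider where 2 can go in column B.
  B2 is out (row 2 already has a 2).
  B4 is out (row 4 already has a 2).
  So the only cell in column B that can hold 2 is B1.
  So B1 = 2.
For A2:
  Consider where 1 can go in box 1.
  B1 is out (column B already has a 1).
  C1 is out (column C already has a 1).
  B2 is out (column B already has a 1).
  C2 is out (column C already has a 1).
  So the only cell in box 1 that can hold 1 is A2.
  So A2 = 1.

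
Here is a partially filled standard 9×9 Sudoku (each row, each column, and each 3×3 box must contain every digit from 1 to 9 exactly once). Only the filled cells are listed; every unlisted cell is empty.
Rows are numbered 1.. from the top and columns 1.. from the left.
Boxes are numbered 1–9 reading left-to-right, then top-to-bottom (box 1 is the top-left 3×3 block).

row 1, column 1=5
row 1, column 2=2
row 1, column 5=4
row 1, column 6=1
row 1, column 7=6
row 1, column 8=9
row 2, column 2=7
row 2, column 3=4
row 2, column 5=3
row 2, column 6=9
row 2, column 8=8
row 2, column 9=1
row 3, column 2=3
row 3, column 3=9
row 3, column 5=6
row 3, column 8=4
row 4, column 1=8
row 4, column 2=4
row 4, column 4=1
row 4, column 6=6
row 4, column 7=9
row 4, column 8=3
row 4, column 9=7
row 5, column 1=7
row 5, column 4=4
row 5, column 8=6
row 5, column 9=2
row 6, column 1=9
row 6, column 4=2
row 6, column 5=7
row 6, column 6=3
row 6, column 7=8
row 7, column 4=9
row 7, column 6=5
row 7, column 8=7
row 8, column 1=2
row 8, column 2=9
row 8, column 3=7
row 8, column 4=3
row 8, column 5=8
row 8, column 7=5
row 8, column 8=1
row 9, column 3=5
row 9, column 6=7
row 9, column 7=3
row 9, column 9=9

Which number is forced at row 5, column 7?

1

Row 5 already contains {2, 4, 6, 7}.
Column 7 already contains {3, 5, 6, 8, 9}.
Its 3×3 block (box 6) already contains {2, 3, 6, 7, 8, 9}.
The only value from 1–9 not eliminated is 1, so row 5, column 7 = 1.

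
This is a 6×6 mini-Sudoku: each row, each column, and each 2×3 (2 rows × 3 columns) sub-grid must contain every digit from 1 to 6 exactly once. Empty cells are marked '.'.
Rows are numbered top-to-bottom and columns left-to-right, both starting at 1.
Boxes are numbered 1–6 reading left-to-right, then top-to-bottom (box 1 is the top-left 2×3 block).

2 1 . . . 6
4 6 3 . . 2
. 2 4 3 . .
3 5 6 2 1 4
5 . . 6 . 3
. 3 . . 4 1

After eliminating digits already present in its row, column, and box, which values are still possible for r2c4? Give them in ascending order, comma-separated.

Row 2 already contains {2, 3, 4, 6}.
Column 4 already contains {2, 3, 6}.
Its 2×3 block (box 2) already contains {2, 6}.
Removing those from 1–6 leaves {1, 5} as the candidates for r2c4.

1,5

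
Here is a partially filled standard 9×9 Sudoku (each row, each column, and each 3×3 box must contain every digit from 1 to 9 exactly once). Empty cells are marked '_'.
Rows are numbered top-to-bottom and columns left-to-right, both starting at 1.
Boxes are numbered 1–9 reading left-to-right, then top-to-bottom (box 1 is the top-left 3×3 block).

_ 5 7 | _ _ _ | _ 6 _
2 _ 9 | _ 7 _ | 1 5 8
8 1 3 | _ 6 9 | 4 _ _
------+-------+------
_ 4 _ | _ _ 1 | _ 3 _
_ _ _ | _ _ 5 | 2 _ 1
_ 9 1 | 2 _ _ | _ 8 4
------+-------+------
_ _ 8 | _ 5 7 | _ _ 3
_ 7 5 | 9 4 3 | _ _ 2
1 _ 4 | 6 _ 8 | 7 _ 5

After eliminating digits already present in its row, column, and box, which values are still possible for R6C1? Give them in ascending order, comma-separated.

Row 6 already contains {1, 2, 4, 8, 9}.
Column 1 already contains {1, 2, 8}.
Its 3×3 block (box 4) already contains {1, 4, 9}.
Removing those from 1–9 leaves {3, 5, 6, 7} as the candidates for R6C1.

3,5,6,7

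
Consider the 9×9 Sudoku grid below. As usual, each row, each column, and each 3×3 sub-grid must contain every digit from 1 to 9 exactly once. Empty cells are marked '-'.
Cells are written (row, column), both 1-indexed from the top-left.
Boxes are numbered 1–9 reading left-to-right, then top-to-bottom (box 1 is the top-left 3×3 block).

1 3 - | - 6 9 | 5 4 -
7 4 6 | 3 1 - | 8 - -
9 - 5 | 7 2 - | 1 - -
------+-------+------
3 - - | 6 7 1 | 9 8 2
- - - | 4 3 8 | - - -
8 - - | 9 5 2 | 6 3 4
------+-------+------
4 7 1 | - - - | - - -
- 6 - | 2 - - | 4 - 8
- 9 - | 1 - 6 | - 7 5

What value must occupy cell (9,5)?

4

Cell (9,5) itself could take any of {4, 8} by direct elimination.
Consider where 4 can go in box 8.
(7,4) is out (row 7 already has a 4).
(7,5) is out (row 7 already has a 4).
(7,6) is out (row 7 already has a 4).
(8,5) is out (row 8 already has a 4).
(8,6) is out (row 8 already has a 4).
So the only cell in box 8 that can hold 4 is (9,5).
Therefore (9,5) = 4.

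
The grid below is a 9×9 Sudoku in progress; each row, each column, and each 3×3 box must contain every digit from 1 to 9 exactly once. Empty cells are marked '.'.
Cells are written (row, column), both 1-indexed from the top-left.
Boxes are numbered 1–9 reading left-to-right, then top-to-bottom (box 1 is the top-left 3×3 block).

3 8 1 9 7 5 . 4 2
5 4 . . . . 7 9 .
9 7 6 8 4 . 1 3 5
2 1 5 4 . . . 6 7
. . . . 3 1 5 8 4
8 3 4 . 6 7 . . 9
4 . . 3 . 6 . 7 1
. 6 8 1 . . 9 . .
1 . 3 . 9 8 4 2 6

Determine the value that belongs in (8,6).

Cell (8,6) itself could take any of {2, 4} by direct elimination.
Consider where 4 can go in box 8.
(7,5) is out (row 7 already has a 4).
(8,5) is out (column 5 already has a 4).
(9,4) is out (row 9 already has a 4).
So the only cell in box 8 that can hold 4 is (8,6).
Therefore (8,6) = 4.

4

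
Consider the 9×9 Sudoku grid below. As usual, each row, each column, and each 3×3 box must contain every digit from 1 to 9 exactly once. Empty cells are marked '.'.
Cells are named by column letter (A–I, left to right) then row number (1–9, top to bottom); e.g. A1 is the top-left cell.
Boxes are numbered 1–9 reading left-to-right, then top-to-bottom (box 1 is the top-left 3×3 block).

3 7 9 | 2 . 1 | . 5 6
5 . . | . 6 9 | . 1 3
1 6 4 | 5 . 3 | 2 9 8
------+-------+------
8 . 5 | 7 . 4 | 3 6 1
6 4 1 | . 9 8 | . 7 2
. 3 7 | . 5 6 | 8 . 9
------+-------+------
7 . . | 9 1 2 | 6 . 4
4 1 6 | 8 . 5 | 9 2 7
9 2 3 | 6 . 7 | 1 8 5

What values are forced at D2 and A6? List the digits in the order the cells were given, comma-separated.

4,2

For D2:
  Row 2 already contains {1, 3, 5, 6, 9}.
  Column D already contains {2, 5, 6, 7, 8, 9}.
  Its 3×3 block (box 2) already contains {1, 2, 3, 5, 6, 9}.
  The only value from 1–9 not eliminated is 4, so D2 = 4.
For A6:
  Row 6 already contains {3, 5, 6, 7, 8, 9}.
  Column A already contains {1, 3, 4, 5, 6, 7, 8, 9}.
  Its 3×3 block (box 4) already contains {1, 3, 4, 5, 6, 7, 8}.
  The only value from 1–9 not eliminated is 2, so A6 = 2.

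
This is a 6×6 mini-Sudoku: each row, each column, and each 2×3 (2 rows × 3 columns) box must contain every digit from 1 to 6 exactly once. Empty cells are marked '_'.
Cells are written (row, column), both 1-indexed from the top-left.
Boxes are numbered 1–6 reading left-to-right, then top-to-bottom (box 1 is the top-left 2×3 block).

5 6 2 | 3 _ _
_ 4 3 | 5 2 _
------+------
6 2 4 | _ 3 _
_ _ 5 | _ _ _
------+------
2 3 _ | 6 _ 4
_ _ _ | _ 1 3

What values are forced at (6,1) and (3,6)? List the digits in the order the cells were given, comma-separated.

4,5

For (6,1):
  Row 6 already contains {1, 3}.
  Column 1 already contains {2, 5, 6}.
  Its 2×3 block (box 5) already contains {2, 3}.
  The only value from 1–6 not eliminated is 4, so (6,1) = 4.
For (3,6):
  Consider where 5 can go in row 3.
  (3,4) is out (column 4 already has a 5).
  So the only cell in row 3 that can hold 5 is (3,6).
  So (3,6) = 5.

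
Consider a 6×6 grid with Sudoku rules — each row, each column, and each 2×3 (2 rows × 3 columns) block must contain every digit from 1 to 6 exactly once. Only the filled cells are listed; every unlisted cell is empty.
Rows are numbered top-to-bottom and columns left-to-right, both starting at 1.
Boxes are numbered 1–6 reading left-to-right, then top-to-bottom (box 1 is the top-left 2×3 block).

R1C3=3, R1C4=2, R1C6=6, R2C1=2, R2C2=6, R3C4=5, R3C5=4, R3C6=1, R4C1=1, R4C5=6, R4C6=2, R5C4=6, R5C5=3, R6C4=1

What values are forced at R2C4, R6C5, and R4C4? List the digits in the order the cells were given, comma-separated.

4,2,3

For R2C4:
  Consider where 4 can go in column 4.
  R4C4 is out (box 4 already has a 4).
  So the only cell in column 4 that can hold 4 is R2C4.
  So R2C4 = 4.
For R6C5:
  Consider where 2 can go in column 5.
  R1C5 is out (row 1 already has a 2).
  R2C5 is out (row 2 already has a 2).
  So the only cell in column 5 that can hold 2 is R6C5.
  So R6C5 = 2.
For R4C4:
  Row 4 already contains {1, 2, 6}.
  Column 4 already contains {1, 2, 5, 6}.
  Its 2×3 block (box 4) already contains {1, 2, 4, 5, 6}.
  The only value from 1–6 not eliminated is 3, so R4C4 = 3.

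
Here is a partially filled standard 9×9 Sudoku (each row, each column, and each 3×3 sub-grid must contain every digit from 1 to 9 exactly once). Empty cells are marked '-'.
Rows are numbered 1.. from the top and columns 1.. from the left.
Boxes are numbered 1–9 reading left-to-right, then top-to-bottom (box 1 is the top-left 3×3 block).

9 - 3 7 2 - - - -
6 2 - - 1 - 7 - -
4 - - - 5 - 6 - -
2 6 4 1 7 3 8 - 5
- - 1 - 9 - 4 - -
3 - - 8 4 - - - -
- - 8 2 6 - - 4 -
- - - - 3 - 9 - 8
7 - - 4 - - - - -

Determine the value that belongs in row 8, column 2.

4

Cell row 8, column 2 itself could take any of {1, 4, 5} by direct elimination.
Consider where 4 can go in column 2.
row 1, column 2 is out (box 1 already has a 4). row 3, column 2 is out (row 3 already has a 4). row 5, column 2 is out (row 5 already has a 4). row 6, column 2 is out (row 6 already has a 4). The remaining empty cells in column 2 are similarly blocked.
So the only cell in column 2 that can hold 4 is row 8, column 2.
Therefore row 8, column 2 = 4.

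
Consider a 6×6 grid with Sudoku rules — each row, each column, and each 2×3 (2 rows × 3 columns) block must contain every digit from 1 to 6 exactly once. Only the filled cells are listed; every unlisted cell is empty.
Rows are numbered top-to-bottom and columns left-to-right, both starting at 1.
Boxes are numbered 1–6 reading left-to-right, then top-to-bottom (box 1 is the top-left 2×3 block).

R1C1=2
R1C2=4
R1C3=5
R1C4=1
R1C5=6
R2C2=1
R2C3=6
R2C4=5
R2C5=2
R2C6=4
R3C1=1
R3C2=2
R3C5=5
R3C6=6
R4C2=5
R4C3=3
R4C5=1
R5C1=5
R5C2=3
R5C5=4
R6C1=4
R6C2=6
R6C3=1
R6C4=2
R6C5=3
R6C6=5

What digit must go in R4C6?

Row 4 already contains {1, 3, 5}.
Column 6 already contains {4, 5, 6}.
Its 2×3 block (box 4) already contains {1, 5, 6}.
The only value from 1–6 not eliminated is 2, so R4C6 = 2.

2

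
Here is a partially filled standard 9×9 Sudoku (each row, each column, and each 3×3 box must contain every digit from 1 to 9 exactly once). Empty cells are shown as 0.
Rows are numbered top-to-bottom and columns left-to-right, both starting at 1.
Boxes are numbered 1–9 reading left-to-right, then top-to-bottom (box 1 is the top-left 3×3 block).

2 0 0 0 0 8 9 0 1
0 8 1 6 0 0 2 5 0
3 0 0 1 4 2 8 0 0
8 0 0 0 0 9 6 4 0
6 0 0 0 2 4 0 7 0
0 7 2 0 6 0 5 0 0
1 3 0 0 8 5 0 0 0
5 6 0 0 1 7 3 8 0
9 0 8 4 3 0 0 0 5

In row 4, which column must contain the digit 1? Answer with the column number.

Consider where 1 can go in row 4.
R4C3 is out (column 3 already has a 1).
R4C4 is out (column 4 already has a 1).
R4C5 is out (column 5 already has a 1).
R4C9 is out (column 9 already has a 1).
So the only cell in row 4 that can hold 1 is R4C2.
That is column 2.

2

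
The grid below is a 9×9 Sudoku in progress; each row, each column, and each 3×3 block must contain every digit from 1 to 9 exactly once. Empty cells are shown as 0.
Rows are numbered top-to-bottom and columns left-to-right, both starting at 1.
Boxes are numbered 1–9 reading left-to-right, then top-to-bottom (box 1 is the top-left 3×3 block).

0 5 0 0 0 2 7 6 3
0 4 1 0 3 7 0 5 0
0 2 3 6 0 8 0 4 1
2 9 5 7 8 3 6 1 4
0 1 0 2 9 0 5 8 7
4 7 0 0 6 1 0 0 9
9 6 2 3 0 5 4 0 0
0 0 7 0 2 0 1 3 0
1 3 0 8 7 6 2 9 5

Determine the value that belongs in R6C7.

3

Row 6 already contains {1, 4, 6, 7, 9}.
Column 7 already contains {1, 2, 4, 5, 6, 7}.
Its 3×3 block (box 6) already contains {1, 4, 5, 6, 7, 8, 9}.
The only value from 1–9 not eliminated is 3, so R6C7 = 3.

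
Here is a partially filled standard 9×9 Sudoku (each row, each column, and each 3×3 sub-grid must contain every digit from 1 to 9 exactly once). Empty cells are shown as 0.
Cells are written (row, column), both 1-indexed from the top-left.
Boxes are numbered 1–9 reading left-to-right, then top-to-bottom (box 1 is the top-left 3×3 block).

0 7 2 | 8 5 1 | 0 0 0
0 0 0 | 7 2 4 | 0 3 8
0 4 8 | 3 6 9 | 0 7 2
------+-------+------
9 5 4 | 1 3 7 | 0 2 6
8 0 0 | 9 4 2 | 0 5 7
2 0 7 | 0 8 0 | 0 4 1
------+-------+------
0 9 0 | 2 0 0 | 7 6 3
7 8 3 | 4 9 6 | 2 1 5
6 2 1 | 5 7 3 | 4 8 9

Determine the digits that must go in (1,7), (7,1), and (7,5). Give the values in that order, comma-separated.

For (1,7):
  Consider where 6 can go in row 1.
  (1,1) is out (column 1 already has a 6).
  (1,8) is out (column 8 already has a 6).
  (1,9) is out (column 9 already has a 6).
  So the only cell in row 1 that can hold 6 is (1,7).
  So (1,7) = 6.
For (7,1):
  Consider where 4 can go in row 7.
  (7,3) is out (column 3 already has a 4).
  (7,5) is out (column 5 already has a 4).
  (7,6) is out (column 6 already has a 4).
  So the only cell in row 7 that can hold 4 is (7,1).
  So (7,1) = 4.
For (7,5):
  Row 7 already contains {2, 3, 6, 7, 9}.
  Column 5 already contains {2, 3, 4, 5, 6, 7, 8, 9}.
  Its 3×3 block (box 8) already contains {2, 3, 4, 5, 6, 7, 9}.
  The only value from 1–9 not eliminated is 1, so (7,5) = 1.

6,4,1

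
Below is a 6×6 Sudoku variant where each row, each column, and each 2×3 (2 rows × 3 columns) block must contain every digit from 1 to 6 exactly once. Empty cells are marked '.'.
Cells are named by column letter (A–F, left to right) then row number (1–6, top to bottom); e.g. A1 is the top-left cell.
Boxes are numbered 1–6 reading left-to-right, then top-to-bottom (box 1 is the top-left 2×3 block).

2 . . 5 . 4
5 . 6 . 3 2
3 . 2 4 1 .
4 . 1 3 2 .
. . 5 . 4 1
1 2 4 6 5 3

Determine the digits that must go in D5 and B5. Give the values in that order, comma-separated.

2,3

For D5:
  Row 5 already contains {1, 4, 5}.
  Column D already contains {3, 4, 5, 6}.
  Its 2×3 block (box 6) already contains {1, 3, 4, 5, 6}.
  The only value from 1–6 not eliminated is 2, so D5 = 2.
For B5:
  Consider where 3 can go in row 5.
  A5 is out (column A already has a 3).
  D5 is out (column D already has a 3).
  So the only cell in row 5 that can hold 3 is B5.
  So B5 = 3.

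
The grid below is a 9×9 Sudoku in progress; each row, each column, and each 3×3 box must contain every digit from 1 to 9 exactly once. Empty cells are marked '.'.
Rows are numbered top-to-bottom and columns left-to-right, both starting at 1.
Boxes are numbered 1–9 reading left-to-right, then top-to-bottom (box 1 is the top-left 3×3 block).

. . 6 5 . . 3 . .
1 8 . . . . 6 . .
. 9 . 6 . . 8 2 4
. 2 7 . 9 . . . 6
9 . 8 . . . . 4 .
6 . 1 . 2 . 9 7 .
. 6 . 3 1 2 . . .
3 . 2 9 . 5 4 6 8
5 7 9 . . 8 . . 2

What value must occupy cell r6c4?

8

Cell r6c4 itself could take any of {4, 8} by direct elimination.
Consider where 8 can go in row 6.
r6c2 is out (column 2 already has a 8).
r6c6 is out (column 6 already has a 8).
r6c9 is out (column 9 already has a 8).
So the only cell in row 6 that can hold 8 is r6c4.
Therefore r6c4 = 8.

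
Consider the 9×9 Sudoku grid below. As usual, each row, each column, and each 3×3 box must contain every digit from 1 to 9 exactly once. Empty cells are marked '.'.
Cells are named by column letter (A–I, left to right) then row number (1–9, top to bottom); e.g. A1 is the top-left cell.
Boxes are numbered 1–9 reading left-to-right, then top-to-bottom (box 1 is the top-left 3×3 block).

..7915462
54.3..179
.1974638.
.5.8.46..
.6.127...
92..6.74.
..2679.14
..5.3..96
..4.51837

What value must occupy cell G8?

2

Row 8 already contains {3, 5, 6, 9}.
Column G already contains {1, 3, 4, 6, 7, 8}.
Its 3×3 block (box 9) already contains {1, 3, 4, 6, 7, 8, 9}.
The only value from 1–9 not eliminated is 2, so G8 = 2.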